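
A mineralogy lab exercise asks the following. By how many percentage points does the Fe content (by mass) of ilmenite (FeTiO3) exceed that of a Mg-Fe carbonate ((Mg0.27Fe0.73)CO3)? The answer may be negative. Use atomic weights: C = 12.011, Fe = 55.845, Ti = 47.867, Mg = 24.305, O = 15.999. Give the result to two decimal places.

M(FeTiO3) = 151.709 g/mol, so wt% Fe = 55.845/151.709 × 100 = 36.81%.
M((Mg0.27Fe0.73)CO3) = 107.337 g/mol, so wt% Fe = 40.767/107.337 × 100 = 37.98%.
36.81 − 37.98 = -1.17 pp.

-1.17 percentage points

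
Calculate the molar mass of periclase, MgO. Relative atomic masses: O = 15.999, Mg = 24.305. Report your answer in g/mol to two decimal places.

Mg: 1 × 24.305 = 24.3050
O: 1 × 15.999 = 15.9990
Summing the contributions gives the formula mass.

40.30 g/mol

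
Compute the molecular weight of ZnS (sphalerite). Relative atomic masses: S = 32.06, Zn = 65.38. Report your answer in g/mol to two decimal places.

97.44 g/mol

The formula mass is the sum 1·65.38 + 1·32.06.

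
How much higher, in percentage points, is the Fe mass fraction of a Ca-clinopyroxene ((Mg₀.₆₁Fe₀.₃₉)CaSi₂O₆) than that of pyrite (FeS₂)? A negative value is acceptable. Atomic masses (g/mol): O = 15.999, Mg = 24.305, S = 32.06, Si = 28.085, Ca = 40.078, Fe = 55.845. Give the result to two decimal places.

-37.03 percentage points

First mineral: 21.780 g Fe in 228.848 g formula = 9.52 wt% Fe.
Second mineral: 55.845 g Fe in 119.965 g formula = 46.55 wt% Fe.
9.52% − 46.55% gives a difference of -37.03 percentage points.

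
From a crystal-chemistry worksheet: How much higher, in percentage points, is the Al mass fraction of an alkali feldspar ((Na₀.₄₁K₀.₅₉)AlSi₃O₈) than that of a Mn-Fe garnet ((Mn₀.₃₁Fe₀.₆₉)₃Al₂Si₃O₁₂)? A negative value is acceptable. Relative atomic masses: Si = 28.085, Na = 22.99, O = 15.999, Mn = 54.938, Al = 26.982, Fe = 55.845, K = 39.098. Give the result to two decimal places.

First mineral: 26.982 g Al in 271.723 g formula = 9.93 wt% Al.
Second mineral: 53.964 g Al in 496.898 g formula = 10.86 wt% Al.
9.93% − 10.86% gives a difference of -0.93 percentage points.

-0.93 percentage points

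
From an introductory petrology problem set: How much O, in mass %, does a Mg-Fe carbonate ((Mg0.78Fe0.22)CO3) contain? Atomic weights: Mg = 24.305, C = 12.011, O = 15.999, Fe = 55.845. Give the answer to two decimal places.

52.60 mass %

Molar mass of (Mg0.78Fe0.22)CO3: 0.78×24.305 + 0.22×55.845 + 1×12.011 + 3×15.999 = 91.252 g/mol.
Mass of O per formula unit: 3 × 15.999 = 47.997 g.
Weight fraction O = 47.997 / 91.252 = 0.5260.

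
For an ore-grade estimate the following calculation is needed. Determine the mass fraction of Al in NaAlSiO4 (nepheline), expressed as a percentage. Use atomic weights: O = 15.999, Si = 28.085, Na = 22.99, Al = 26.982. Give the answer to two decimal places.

18.99 wt%

Molar mass of NaAlSiO4: 1*22.99 + 1*26.982 + 1*28.085 + 4*15.999 = 142.053 g/mol.
Mass of Al per formula unit: 1 × 26.982 = 26.982 g.
Weight fraction Al = 26.982 / 142.053 = 0.1899.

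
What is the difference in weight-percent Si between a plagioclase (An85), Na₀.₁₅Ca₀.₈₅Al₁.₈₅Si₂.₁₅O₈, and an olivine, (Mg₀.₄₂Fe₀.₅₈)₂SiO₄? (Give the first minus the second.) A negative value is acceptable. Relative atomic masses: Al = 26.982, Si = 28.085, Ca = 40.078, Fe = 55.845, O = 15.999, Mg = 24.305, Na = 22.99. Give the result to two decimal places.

6.05 percentage points

Si in Na₀.₁₅Ca₀.₈₅Al₁.₈₅Si₂.₁₅O₈: molar mass 275.806 g/mol; 2.15×28.085 = 60.383 g → 21.89 wt%.
Si in (Mg₀.₄₂Fe₀.₅₈)₂SiO₄: molar mass 177.277 g/mol; 1×28.085 = 28.085 g → 15.84 wt%.
Difference = 21.89 − 15.84 = 6.05 percentage points.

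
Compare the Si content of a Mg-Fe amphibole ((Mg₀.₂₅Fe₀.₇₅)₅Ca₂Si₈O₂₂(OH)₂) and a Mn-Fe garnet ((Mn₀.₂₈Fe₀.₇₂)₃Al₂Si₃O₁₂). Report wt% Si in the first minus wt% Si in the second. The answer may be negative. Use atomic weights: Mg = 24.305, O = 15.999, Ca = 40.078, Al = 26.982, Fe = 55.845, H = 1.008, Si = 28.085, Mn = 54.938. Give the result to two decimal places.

7.19 percentage points

M((Mg₀.₂₅Fe₀.₇₅)₅Ca₂Si₈O₂₂(OH)₂) = 930.628 g/mol, so wt% Si = 224.680/930.628 × 100 = 24.14%.
M((Mn₀.₂₈Fe₀.₇₂)₃Al₂Si₃O₁₂) = 496.980 g/mol, so wt% Si = 84.255/496.980 × 100 = 16.95%.
24.14 − 16.95 = 7.19 pp.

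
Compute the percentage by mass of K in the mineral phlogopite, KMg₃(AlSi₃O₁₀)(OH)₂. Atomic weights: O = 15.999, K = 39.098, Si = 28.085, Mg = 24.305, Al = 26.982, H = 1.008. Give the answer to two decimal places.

Molar mass of KMg₃(AlSi₃O₁₀)(OH)₂: 1*39.098 + 3*24.305 + 1*26.982 + 3*28.085 + 12*15.999 + 2*1.008 = 417.254 g/mol.
Mass of K per formula unit: 1 × 39.098 = 39.098 g.
Weight fraction K = 39.098 / 417.254 = 0.0937.

9.37 wt%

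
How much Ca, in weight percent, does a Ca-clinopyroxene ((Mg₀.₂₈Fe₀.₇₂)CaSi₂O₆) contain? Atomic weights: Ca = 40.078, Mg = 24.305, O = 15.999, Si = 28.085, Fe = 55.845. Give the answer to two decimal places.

16.75 weight percent

Formula mass = 0.28×24.305 + 0.72×55.845 + 1×40.078 + 2×28.085 + 6×15.999 = 239.256 g/mol, of which 40.078 g is Ca.
So Ca makes up 40.078/239.256 = 0.1675 of the mass, i.e. 16.75%.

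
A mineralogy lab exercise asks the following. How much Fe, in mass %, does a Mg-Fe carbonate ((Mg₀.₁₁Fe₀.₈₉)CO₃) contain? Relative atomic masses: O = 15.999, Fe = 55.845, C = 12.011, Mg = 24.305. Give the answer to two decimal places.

Molar mass of (Mg₀.₁₁Fe₀.₈₉)CO₃: 0.11·24.305 + 0.89·55.845 + 1·12.011 + 3·15.999 = 112.384 g/mol.
Mass of Fe per formula unit: 0.89 × 55.845 = 49.702 g.
Weight fraction Fe = 49.702 / 112.384 = 0.4423.

44.23 mass %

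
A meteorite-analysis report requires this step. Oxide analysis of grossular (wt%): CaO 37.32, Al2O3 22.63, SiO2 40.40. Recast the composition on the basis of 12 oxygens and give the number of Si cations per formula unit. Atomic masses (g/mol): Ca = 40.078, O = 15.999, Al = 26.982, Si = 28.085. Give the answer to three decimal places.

CaO: 37.32/56.077 = 0.66551 mol → 0.66551 mol Ca, 0.66551 mol O.
Al2O3: 22.63/101.961 = 0.22195 mol → 0.44390 mol Al, 0.66585 mol O.
SiO2: 40.40/60.083 = 0.67240 mol → 0.67240 mol Si, 1.34480 mol O.
Total oxygen = 2.67616 mol. Normalization factor = 12/2.67616 = 4.48404.
Si per 12 O = 0.67240 × 4.48404 = 3.015.

3.015 Si apfu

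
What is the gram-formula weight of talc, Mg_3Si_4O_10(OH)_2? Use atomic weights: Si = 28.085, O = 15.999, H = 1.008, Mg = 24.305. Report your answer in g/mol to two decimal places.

Mg: 3 × 24.305 = 72.9150
Si: 4 × 28.085 = 112.3400
O: 12 × 15.999 = 191.9880
H: 2 × 1.008 = 2.0160
Summing the contributions gives the formula mass.

379.26 g/mol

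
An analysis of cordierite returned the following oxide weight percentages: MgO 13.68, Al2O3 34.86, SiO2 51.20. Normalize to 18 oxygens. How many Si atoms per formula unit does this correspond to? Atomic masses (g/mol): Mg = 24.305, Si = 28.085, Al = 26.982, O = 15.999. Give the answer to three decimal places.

4.997 Si apfu

MgO: 13.68/40.304 = 0.33942 mol → 0.33942 mol Mg, 0.33942 mol O.
Al2O3: 34.86/101.961 = 0.34190 mol → 0.68380 mol Al, 1.02570 mol O.
SiO2: 51.20/60.083 = 0.85215 mol → 0.85215 mol Si, 1.70430 mol O.
Total oxygen = 3.06942 mol. Normalization factor = 18/3.06942 = 5.86430.
Si per 18 O = 0.85215 × 5.86430 = 4.997.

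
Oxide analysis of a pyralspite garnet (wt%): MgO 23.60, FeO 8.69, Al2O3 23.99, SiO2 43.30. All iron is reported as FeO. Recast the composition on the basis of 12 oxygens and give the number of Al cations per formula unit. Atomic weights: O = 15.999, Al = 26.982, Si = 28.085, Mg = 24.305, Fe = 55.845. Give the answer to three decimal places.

23.60 wt% MgO ÷ 40.304 g/mol = 0.58555 mol, giving 0.58555 Mg and 0.58555 O.
8.69 wt% FeO ÷ 71.844 g/mol = 0.12096 mol, giving 0.12096 Fe and 0.12096 O.
23.99 wt% Al2O3 ÷ 101.961 g/mol = 0.23529 mol, giving 0.47058 Al and 0.70587 O.
43.30 wt% SiO2 ÷ 60.083 g/mol = 0.72067 mol, giving 0.72067 Si and 1.44134 O.
Oxygen sums to 2.85372; scaling by 12/2.85372 = 4.20504 puts the formula on 12 O.
Al: 0.47058 × 4.20504 = 1.979 atoms per formula unit.

1.979 Al apfu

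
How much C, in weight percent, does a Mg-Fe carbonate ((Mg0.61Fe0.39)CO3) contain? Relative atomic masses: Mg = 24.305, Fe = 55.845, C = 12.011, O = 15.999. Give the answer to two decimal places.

Formula mass = 0.61×24.305 + 0.39×55.845 + 1×12.011 + 3×15.999 = 96.614 g/mol, of which 12.011 g is C.
So C makes up 12.011/96.614 = 0.1243 of the mass, i.e. 12.43%.

12.43 weight percent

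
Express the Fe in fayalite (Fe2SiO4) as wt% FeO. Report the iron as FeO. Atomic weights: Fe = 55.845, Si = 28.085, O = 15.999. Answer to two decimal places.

70.51 wt%

Molar mass of Fe2SiO4 = 2*55.845 + 1*28.085 + 4*15.999 = 203.771 g/mol.
Each formula unit contains 2 Fe, equivalent to 2/1 = 2.0000 mol FeO.
M(FeO) = 1×55.845 + 1×15.999 = 71.844 g/mol.
Mass of FeO per formula unit = 2.0000 × 71.844 = 143.688 g.
FeO wt% = 143.688 / 203.771 × 100 = 70.51%.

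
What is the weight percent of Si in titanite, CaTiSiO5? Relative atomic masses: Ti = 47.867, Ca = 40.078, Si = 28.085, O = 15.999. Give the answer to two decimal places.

14.33 wt%

Molar mass of CaTiSiO5: 1·40.078 + 1·47.867 + 1·28.085 + 5·15.999 = 196.025 g/mol.
Mass of Si per formula unit: 1 × 28.085 = 28.085 g.
Weight fraction Si = 28.085 / 196.025 = 0.1433.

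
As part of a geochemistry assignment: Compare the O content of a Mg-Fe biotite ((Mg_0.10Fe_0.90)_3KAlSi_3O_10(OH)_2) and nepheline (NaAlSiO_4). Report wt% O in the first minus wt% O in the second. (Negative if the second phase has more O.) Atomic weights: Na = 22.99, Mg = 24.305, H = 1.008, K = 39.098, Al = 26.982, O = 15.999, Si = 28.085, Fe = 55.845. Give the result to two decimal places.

-6.84 percentage points

O in (Mg_0.10Fe_0.90)_3KAlSi_3O_10(OH)_2: molar mass 502.412 g/mol; 12×15.999 = 191.988 g → 38.21 wt%.
O in NaAlSiO_4: molar mass 142.053 g/mol; 4×15.999 = 63.996 g → 45.05 wt%.
Difference = 38.21 − 45.05 = -6.84 percentage points.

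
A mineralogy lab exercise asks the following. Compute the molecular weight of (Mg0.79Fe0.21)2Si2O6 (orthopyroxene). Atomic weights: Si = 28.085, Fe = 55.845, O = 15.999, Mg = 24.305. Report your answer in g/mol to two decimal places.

M = 1.58(24.305) + 0.42(55.845) + 2(28.085) + 6(15.999)

214.02 g/mol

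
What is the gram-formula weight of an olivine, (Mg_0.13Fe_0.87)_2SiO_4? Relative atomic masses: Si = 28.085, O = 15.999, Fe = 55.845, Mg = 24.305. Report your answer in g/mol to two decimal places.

Mg: 0.26 × 24.305 = 6.3193
Fe: 1.74 × 55.845 = 97.1703
Si: 1 × 28.085 = 28.0850
O: 4 × 15.999 = 63.9960
Summing the contributions gives the formula mass.

195.57 g/mol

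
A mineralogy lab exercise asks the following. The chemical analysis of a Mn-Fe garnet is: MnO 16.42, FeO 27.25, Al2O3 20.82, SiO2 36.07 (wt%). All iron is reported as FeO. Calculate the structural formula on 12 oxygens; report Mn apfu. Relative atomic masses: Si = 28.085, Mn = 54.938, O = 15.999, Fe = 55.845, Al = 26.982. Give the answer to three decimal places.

MnO: 16.42/70.937 = 0.23147 mol → 0.23147 mol Mn, 0.23147 mol O.
FeO: 27.25/71.844 = 0.37929 mol → 0.37929 mol Fe, 0.37929 mol O.
Al2O3: 20.82/101.961 = 0.20420 mol → 0.40840 mol Al, 0.61260 mol O.
SiO2: 36.07/60.083 = 0.60034 mol → 0.60034 mol Si, 1.20068 mol O.
Total oxygen = 2.42404 mol. Normalization factor = 12/2.42404 = 4.95041.
Mn per 12 O = 0.23147 × 4.95041 = 1.146.

1.146 Mn apfu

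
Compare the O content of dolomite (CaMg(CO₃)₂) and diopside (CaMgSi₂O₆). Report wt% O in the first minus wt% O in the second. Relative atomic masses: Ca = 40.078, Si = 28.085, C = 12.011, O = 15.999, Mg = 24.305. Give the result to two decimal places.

7.73 percentage points

First mineral: 95.994 g O in 184.399 g formula = 52.06 wt% O.
Second mineral: 95.994 g O in 216.547 g formula = 44.33 wt% O.
52.06% − 44.33% gives a difference of 7.73 percentage points.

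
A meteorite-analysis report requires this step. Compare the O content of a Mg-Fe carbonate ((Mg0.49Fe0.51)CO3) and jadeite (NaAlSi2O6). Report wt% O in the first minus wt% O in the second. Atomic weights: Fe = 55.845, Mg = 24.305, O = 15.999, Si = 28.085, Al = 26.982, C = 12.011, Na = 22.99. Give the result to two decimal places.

0.32 percentage points

O in (Mg0.49Fe0.51)CO3: molar mass 100.398 g/mol; 3×15.999 = 47.997 g → 47.81 wt%.
O in NaAlSi2O6: molar mass 202.136 g/mol; 6×15.999 = 95.994 g → 47.49 wt%.
Difference = 47.81 − 47.49 = 0.32 percentage points.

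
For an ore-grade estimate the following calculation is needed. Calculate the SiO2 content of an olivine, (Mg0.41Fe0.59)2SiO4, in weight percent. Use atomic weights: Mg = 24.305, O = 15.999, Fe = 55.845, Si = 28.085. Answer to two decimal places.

33.77 wt%

Molar mass of (Mg0.41Fe0.59)2SiO4 = 0.82*24.305 + 1.18*55.845 + 1*28.085 + 4*15.999 = 177.908 g/mol.
Each formula unit contains 1 Si, equivalent to 1/1 = 1.0000 mol SiO2.
M(SiO2) = 1×28.085 + 2×15.999 = 60.083 g/mol.
Mass of SiO2 per formula unit = 1.0000 × 60.083 = 60.083 g.
SiO2 wt% = 60.083 / 177.908 × 100 = 33.77%.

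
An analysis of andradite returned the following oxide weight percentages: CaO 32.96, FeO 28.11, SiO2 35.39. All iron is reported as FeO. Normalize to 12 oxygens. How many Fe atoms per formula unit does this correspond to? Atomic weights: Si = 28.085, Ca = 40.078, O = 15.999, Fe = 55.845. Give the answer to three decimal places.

2.177 Fe apfu

32.96 wt% CaO ÷ 56.077 g/mol = 0.58776 mol, giving 0.58776 Ca and 0.58776 O.
28.11 wt% FeO ÷ 71.844 g/mol = 0.39126 mol, giving 0.39126 Fe and 0.39126 O.
35.39 wt% SiO2 ÷ 60.083 g/mol = 0.58902 mol, giving 0.58902 Si and 1.17804 O.
Oxygen sums to 2.15706; scaling by 12/2.15706 = 5.56313 puts the formula on 12 O.
Fe: 0.39126 × 5.56313 = 2.177 atoms per formula unit.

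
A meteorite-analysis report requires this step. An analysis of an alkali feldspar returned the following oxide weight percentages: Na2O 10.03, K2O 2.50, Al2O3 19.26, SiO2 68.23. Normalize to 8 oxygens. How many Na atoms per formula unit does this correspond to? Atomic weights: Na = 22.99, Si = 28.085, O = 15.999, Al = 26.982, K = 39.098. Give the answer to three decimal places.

Na2O (M=61.979): mol = 0.16183; Na = 0.32366, O = 0.16183.
K2O (M=94.195): mol = 0.02654; K = 0.05308, O = 0.02654.
Al2O3 (M=101.961): mol = 0.18890; Al = 0.37780, O = 0.56670.
SiO2 (M=60.083): mol = 1.13560; Si = 1.13560, O = 2.27120.
ΣO = 3.02627; factor = 8/ΣO = 2.64352.
Na apfu = 0.32366 × 2.64352 = 0.856.

0.856 Na apfu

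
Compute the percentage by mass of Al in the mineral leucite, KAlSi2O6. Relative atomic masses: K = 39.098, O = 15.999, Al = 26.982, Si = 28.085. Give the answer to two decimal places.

12.36 weight percent

M(KAlSi2O6) = 218.244 g/mol.
Al contributes 1 × 26.982 = 26.982 g per mole.
26.982/218.244 = 0.1236 → 12.36%.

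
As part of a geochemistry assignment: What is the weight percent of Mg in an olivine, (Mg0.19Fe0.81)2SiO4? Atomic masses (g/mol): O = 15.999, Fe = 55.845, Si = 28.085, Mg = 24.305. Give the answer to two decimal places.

4.82 weight percent

M((Mg0.19Fe0.81)2SiO4) = 191.786 g/mol.
Mg contributes 0.38 × 24.305 = 9.236 g per mole.
9.236/191.786 = 0.0482 → 4.82%.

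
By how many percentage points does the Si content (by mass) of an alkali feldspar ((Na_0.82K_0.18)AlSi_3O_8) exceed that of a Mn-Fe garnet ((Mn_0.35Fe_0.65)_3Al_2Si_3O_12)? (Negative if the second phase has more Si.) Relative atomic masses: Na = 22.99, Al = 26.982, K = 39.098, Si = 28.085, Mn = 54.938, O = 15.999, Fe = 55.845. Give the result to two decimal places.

Si in (Na_0.82K_0.18)AlSi_3O_8: molar mass 265.118 g/mol; 3×28.085 = 84.255 g → 31.78 wt%.
Si in (Mn_0.35Fe_0.65)_3Al_2Si_3O_12: molar mass 496.790 g/mol; 3×28.085 = 84.255 g → 16.96 wt%.
Difference = 31.78 − 16.96 = 14.82 percentage points.

14.82 percentage points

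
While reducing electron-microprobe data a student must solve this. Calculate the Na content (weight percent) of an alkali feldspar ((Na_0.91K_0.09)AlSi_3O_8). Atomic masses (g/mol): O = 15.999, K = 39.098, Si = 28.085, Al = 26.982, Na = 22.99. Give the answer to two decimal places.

Molar mass of (Na_0.91K_0.09)AlSi_3O_8: 0.91×22.99 + 0.09×39.098 + 1×26.982 + 3×28.085 + 8×15.999 = 263.669 g/mol.
Mass of Na per formula unit: 0.91 × 22.99 = 20.921 g.
Weight fraction Na = 20.921 / 263.669 = 0.0793.

7.93 weight percent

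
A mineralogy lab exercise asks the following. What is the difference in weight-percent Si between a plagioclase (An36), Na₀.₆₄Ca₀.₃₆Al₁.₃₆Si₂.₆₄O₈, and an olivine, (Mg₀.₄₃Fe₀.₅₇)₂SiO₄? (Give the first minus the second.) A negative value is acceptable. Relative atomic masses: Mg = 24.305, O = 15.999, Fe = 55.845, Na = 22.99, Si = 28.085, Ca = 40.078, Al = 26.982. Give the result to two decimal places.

11.77 percentage points

First mineral: 74.144 g Si in 267.974 g formula = 27.67 wt% Si.
Second mineral: 28.085 g Si in 176.647 g formula = 15.90 wt% Si.
27.67% − 15.90% gives a difference of 11.77 percentage points.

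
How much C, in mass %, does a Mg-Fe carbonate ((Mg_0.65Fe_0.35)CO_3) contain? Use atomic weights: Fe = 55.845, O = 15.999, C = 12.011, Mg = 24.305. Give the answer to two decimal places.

12.60 mass %

M((Mg_0.65Fe_0.35)CO_3) = 95.352 g/mol.
C contributes 1 × 12.011 = 12.011 g per mole.
12.011/95.352 = 0.1260 → 12.60%.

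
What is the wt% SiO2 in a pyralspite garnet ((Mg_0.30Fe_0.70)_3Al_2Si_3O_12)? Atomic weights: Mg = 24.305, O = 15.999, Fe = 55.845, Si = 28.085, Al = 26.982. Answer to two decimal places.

Molar mass of (Mg_0.30Fe_0.70)_3Al_2Si_3O_12 = 0.90·24.305 + 2.10·55.845 + 2·26.982 + 3·28.085 + 12·15.999 = 469.356 g/mol.
Each formula unit contains 3 Si, equivalent to 3/1 = 3.0000 mol SiO2.
M(SiO2) = 1×28.085 + 2×15.999 = 60.083 g/mol.
Mass of SiO2 per formula unit = 3.0000 × 60.083 = 180.249 g.
SiO2 wt% = 180.249 / 469.356 × 100 = 38.40%.

38.40 wt%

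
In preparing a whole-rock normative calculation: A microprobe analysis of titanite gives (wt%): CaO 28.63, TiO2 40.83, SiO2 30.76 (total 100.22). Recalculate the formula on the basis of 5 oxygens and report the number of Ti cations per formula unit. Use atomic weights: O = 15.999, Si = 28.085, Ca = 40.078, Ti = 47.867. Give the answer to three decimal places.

1.000 Ti apfu

CaO (M=56.077): mol = 0.51055; Ca = 0.51055, O = 0.51055.
TiO2 (M=79.865): mol = 0.51124; Ti = 0.51124, O = 1.02248.
SiO2 (M=60.083): mol = 0.51196; Si = 0.51196, O = 1.02392.
ΣO = 2.55695; factor = 5/ΣO = 1.95545.
Ti apfu = 0.51124 × 1.95545 = 1.000.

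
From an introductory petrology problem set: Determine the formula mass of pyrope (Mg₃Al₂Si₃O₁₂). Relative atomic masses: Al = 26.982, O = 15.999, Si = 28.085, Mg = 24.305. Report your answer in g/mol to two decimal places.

Mg: 3 × 24.305 = 72.9150
Al: 2 × 26.982 = 53.9640
Si: 3 × 28.085 = 84.2550
O: 12 × 15.999 = 191.9880
Summing the contributions gives the formula mass.

403.12 g/mol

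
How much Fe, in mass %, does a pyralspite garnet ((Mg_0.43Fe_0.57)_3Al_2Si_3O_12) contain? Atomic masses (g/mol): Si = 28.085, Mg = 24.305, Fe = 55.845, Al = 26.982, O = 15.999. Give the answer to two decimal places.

20.89 mass %

M((Mg_0.43Fe_0.57)_3Al_2Si_3O_12) = 457.055 g/mol.
Fe contributes 1.71 × 55.845 = 95.495 g per mole.
95.495/457.055 = 0.2089 → 20.89%.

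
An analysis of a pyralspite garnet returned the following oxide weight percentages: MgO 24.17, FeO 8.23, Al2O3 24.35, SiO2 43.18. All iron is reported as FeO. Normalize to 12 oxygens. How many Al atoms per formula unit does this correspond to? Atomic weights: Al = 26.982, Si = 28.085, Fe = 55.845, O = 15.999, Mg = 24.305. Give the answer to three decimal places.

MgO: 24.17/40.304 = 0.59969 mol → 0.59969 mol Mg, 0.59969 mol O.
FeO: 8.23/71.844 = 0.11455 mol → 0.11455 mol Fe, 0.11455 mol O.
Al2O3: 24.35/101.961 = 0.23882 mol → 0.47764 mol Al, 0.71646 mol O.
SiO2: 43.18/60.083 = 0.71867 mol → 0.71867 mol Si, 1.43734 mol O.
Total oxygen = 2.86804 mol. Normalization factor = 12/2.86804 = 4.18404.
Al per 12 O = 0.47764 × 4.18404 = 1.998.

1.998 Al apfu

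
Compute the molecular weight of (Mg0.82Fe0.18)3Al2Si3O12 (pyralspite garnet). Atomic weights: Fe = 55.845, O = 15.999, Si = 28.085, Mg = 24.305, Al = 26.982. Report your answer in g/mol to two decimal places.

420.15 g/mol

Mg: 2.46 × 24.305 = 59.7903
Fe: 0.54 × 55.845 = 30.1563
Al: 2 × 26.982 = 53.9640
Si: 3 × 28.085 = 84.2550
O: 12 × 15.999 = 191.9880
Summing the contributions gives the formula mass.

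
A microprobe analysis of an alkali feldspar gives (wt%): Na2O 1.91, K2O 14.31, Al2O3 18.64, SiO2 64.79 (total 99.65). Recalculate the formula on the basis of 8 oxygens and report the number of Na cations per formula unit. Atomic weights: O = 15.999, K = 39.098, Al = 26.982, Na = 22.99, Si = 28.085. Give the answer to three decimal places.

1.91 wt% Na2O ÷ 61.979 g/mol = 0.03082 mol, giving 0.06164 Na and 0.03082 O.
14.31 wt% K2O ÷ 94.195 g/mol = 0.15192 mol, giving 0.30384 K and 0.15192 O.
18.64 wt% Al2O3 ÷ 101.961 g/mol = 0.18281 mol, giving 0.36562 Al and 0.54843 O.
64.79 wt% SiO2 ÷ 60.083 g/mol = 1.07834 mol, giving 1.07834 Si and 2.15668 O.
Oxygen sums to 2.88785; scaling by 8/2.88785 = 2.77023 puts the formula on 8 O.
Na: 0.06164 × 2.77023 = 0.171 atoms per formula unit.

0.171 Na apfu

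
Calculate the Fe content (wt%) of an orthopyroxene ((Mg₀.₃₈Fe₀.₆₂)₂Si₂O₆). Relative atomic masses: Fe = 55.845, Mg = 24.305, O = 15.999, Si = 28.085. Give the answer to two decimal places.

28.87 wt%

Formula mass = 0.76*24.305 + 1.24*55.845 + 2*28.085 + 6*15.999 = 239.884 g/mol, of which 69.248 g is Fe.
So Fe makes up 69.248/239.884 = 0.2887 of the mass, i.e. 28.87%.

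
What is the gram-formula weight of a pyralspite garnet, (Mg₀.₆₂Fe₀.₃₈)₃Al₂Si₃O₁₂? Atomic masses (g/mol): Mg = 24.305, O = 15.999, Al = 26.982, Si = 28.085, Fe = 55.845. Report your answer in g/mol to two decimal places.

The formula mass is the sum 1.86·24.305 + 1.14·55.845 + 2·26.982 + 3·28.085 + 12·15.999.

439.08 g/mol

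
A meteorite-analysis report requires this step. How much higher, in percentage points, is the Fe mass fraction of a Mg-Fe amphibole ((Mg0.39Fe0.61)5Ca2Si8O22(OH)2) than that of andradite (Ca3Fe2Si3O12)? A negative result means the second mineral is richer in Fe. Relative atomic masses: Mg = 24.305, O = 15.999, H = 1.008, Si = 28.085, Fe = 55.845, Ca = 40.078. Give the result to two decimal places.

-3.23 percentage points

First mineral: 170.327 g Fe in 908.550 g formula = 18.75 wt% Fe.
Second mineral: 111.690 g Fe in 508.167 g formula = 21.98 wt% Fe.
18.75% − 21.98% gives a difference of -3.23 percentage points.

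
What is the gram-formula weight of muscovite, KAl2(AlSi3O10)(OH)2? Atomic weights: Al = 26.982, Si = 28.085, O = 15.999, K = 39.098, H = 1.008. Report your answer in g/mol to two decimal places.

K: 1 × 39.098 = 39.0980
Al: 3 × 26.982 = 80.9460
Si: 3 × 28.085 = 84.2550
O: 12 × 15.999 = 191.9880
H: 2 × 1.008 = 2.0160
Summing the contributions gives the formula mass.

398.30 g/mol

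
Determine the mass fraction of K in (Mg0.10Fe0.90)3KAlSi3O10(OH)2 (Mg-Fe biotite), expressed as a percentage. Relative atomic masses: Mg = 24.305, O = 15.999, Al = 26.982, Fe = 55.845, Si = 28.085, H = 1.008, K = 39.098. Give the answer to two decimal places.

7.78 mass %

Formula mass = 0.30·24.305 + 2.70·55.845 + 1·39.098 + 1·26.982 + 3·28.085 + 12·15.999 + 2·1.008 = 502.412 g/mol, of which 39.098 g is K.
So K makes up 39.098/502.412 = 0.0778 of the mass, i.e. 7.78%.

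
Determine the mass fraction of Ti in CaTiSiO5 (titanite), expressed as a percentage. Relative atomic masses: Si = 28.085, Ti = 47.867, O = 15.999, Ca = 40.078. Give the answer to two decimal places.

24.42 wt%

Formula mass = 1×40.078 + 1×47.867 + 1×28.085 + 5×15.999 = 196.025 g/mol, of which 47.867 g is Ti.
So Ti makes up 47.867/196.025 = 0.2442 of the mass, i.e. 24.42%.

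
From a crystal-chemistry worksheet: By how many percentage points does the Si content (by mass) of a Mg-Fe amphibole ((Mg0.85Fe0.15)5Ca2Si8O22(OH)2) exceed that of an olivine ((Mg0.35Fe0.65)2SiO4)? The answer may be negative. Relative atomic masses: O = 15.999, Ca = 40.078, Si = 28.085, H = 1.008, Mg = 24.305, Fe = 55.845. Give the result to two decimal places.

Si in (Mg0.85Fe0.15)5Ca2Si8O22(OH)2: molar mass 836.008 g/mol; 8×28.085 = 224.680 g → 26.88 wt%.
Si in (Mg0.35Fe0.65)2SiO4: molar mass 181.693 g/mol; 1×28.085 = 28.085 g → 15.46 wt%.
Difference = 26.88 − 15.46 = 11.42 percentage points.

11.42 percentage points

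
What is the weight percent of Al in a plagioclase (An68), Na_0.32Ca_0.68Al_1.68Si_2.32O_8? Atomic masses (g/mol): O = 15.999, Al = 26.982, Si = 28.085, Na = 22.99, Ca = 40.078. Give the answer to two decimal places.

Molar mass of Na_0.32Ca_0.68Al_1.68Si_2.32O_8: 0.32*22.99 + 0.68*40.078 + 1.68*26.982 + 2.32*28.085 + 8*15.999 = 273.089 g/mol.
Mass of Al per formula unit: 1.68 × 26.982 = 45.330 g.
Weight fraction Al = 45.330 / 273.089 = 0.1660.

16.60 wt%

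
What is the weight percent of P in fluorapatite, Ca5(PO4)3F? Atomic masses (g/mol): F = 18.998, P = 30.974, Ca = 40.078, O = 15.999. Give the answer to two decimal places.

18.43 mass %

Formula mass = 5*40.078 + 3*30.974 + 12*15.999 + 1*18.998 = 504.298 g/mol, of which 92.922 g is P.
So P makes up 92.922/504.298 = 0.1843 of the mass, i.e. 18.43%.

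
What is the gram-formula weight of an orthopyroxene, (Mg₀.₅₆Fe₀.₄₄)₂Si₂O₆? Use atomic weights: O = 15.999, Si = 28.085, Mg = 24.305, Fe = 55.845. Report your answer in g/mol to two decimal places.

M = 1.12·24.305 + 0.88·55.845 + 2·28.085 + 6·15.999

228.53 g/mol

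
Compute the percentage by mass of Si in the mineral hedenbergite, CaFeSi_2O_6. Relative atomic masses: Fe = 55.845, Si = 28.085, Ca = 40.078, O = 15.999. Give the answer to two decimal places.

M(CaFeSi_2O_6) = 248.087 g/mol.
Si contributes 2 × 28.085 = 56.170 g per mole.
56.170/248.087 = 0.2264 → 22.64%.

22.64 mass %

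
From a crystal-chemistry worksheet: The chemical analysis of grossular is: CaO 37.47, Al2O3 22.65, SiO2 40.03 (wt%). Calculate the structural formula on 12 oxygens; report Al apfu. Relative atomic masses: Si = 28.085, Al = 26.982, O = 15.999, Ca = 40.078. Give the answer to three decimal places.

37.47 wt% CaO ÷ 56.077 g/mol = 0.66819 mol, giving 0.66819 Ca and 0.66819 O.
22.65 wt% Al2O3 ÷ 101.961 g/mol = 0.22214 mol, giving 0.44428 Al and 0.66642 O.
40.03 wt% SiO2 ÷ 60.083 g/mol = 0.66625 mol, giving 0.66625 Si and 1.33250 O.
Oxygen sums to 2.66711; scaling by 12/2.66711 = 4.49925 puts the formula on 12 O.
Al: 0.44428 × 4.49925 = 1.999 atoms per formula unit.

1.999 Al apfu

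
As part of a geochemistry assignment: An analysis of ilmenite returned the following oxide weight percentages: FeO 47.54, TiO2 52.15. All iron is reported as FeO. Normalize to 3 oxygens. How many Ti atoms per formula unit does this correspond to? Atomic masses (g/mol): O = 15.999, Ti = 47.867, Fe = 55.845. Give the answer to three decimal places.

0.996 Ti apfu

FeO: 47.54/71.844 = 0.66171 mol → 0.66171 mol Fe, 0.66171 mol O.
TiO2: 52.15/79.865 = 0.65298 mol → 0.65298 mol Ti, 1.30596 mol O.
Total oxygen = 1.96767 mol. Normalization factor = 3/1.96767 = 1.52465.
Ti per 3 O = 0.65298 × 1.52465 = 0.996.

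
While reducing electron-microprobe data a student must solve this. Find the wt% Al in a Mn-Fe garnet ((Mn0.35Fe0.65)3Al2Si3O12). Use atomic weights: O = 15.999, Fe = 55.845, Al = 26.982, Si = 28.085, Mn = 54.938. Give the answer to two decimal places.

Molar mass of (Mn0.35Fe0.65)3Al2Si3O12: 1.05×54.938 + 1.95×55.845 + 2×26.982 + 3×28.085 + 12×15.999 = 496.790 g/mol.
Mass of Al per formula unit: 2 × 26.982 = 53.964 g.
Weight fraction Al = 53.964 / 496.790 = 0.1086.

10.86 weight percent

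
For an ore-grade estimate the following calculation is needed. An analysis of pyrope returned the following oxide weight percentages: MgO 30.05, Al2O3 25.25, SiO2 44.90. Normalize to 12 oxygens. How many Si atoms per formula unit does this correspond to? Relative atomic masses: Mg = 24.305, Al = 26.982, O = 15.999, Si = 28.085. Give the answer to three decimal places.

MgO (M=40.304): mol = 0.74558; Mg = 0.74558, O = 0.74558.
Al2O3 (M=101.961): mol = 0.24764; Al = 0.49528, O = 0.74292.
SiO2 (M=60.083): mol = 0.74730; Si = 0.74730, O = 1.49460.
ΣO = 2.98310; factor = 12/ΣO = 4.02266.
Si apfu = 0.74730 × 4.02266 = 3.006.

3.006 Si apfu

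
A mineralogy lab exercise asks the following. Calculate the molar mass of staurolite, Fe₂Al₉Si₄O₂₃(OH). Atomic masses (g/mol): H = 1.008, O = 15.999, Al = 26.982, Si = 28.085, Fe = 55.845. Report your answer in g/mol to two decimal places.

Fe: 2 × 55.845 = 111.6900
Al: 9 × 26.982 = 242.8380
Si: 4 × 28.085 = 112.3400
O: 24 × 15.999 = 383.9760
H: 1 × 1.008 = 1.0080
Summing the contributions gives the formula mass.

851.85 g/mol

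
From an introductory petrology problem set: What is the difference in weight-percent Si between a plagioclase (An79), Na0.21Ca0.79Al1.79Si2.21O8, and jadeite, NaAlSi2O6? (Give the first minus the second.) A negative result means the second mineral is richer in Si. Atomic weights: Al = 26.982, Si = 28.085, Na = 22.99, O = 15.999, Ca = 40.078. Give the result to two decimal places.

M(Na0.21Ca0.79Al1.79Si2.21O8) = 274.847 g/mol, so wt% Si = 62.068/274.847 × 100 = 22.58%.
M(NaAlSi2O6) = 202.136 g/mol, so wt% Si = 56.170/202.136 × 100 = 27.79%.
22.58 − 27.79 = -5.21 pp.

-5.21 percentage points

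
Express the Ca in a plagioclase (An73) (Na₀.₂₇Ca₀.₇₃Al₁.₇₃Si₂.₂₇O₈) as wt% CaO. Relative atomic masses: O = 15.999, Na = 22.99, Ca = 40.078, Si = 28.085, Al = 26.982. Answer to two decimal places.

M(Na₀.₂₇Ca₀.₇₃Al₁.₇₃Si₂.₂₇O₈) = 273.888 g/mol; M(CaO) = 56.077 g/mol.
Moles CaO per formula unit = 0.73 Ca ÷ 1 = 0.7300.
CaO fraction = (0.7300 × 56.077) / 273.888 = 40.936/273.888 = 0.1495.

14.95 wt%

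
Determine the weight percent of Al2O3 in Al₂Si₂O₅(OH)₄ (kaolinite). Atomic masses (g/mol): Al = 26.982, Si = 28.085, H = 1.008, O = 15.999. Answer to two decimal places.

M(Al₂Si₂O₅(OH)₄) = 258.157 g/mol; M(Al2O3) = 101.961 g/mol.
Moles Al2O3 per formula unit = 2 Al ÷ 2 = 1.0000.
Al2O3 fraction = (1.0000 × 101.961) / 258.157 = 101.961/258.157 = 0.3950.

39.50 wt%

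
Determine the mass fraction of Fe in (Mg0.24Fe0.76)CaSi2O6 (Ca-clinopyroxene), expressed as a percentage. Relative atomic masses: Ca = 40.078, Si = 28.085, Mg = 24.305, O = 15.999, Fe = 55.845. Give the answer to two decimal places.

17.65 mass %

M((Mg0.24Fe0.76)CaSi2O6) = 240.517 g/mol.
Fe contributes 0.76 × 55.845 = 42.442 g per mole.
42.442/240.517 = 0.1765 → 17.65%.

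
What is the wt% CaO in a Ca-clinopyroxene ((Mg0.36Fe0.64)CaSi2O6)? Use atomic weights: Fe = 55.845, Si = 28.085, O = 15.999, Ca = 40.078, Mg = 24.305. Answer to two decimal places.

23.69 wt%

Molar mass of (Mg0.36Fe0.64)CaSi2O6 = 0.36·24.305 + 0.64·55.845 + 1·40.078 + 2·28.085 + 6·15.999 = 236.733 g/mol.
Each formula unit contains 1 Ca, equivalent to 1/1 = 1.0000 mol CaO.
M(CaO) = 1×40.078 + 1×15.999 = 56.077 g/mol.
Mass of CaO per formula unit = 1.0000 × 56.077 = 56.077 g.
CaO wt% = 56.077 / 236.733 × 100 = 23.69%.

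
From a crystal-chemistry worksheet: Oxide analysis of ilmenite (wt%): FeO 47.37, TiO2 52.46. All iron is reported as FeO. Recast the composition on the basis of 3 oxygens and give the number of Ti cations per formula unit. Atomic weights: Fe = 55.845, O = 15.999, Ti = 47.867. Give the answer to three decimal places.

0.999 Ti apfu

47.37 wt% FeO ÷ 71.844 g/mol = 0.65935 mol, giving 0.65935 Fe and 0.65935 O.
52.46 wt% TiO2 ÷ 79.865 g/mol = 0.65686 mol, giving 0.65686 Ti and 1.31372 O.
Oxygen sums to 1.97307; scaling by 3/1.97307 = 1.52047 puts the formula on 3 O.
Ti: 0.65686 × 1.52047 = 0.999 atoms per formula unit.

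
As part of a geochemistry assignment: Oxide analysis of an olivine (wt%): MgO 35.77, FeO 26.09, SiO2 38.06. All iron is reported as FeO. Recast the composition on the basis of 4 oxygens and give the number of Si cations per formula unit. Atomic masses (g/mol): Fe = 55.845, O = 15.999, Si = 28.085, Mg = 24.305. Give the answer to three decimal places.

35.77 wt% MgO ÷ 40.304 g/mol = 0.88750 mol, giving 0.88750 Mg and 0.88750 O.
26.09 wt% FeO ÷ 71.844 g/mol = 0.36315 mol, giving 0.36315 Fe and 0.36315 O.
38.06 wt% SiO2 ÷ 60.083 g/mol = 0.63346 mol, giving 0.63346 Si and 1.26692 O.
Oxygen sums to 2.51757; scaling by 4/2.51757 = 1.58883 puts the formula on 4 O.
Si: 0.63346 × 1.58883 = 1.006 atoms per formula unit.

1.006 Si apfu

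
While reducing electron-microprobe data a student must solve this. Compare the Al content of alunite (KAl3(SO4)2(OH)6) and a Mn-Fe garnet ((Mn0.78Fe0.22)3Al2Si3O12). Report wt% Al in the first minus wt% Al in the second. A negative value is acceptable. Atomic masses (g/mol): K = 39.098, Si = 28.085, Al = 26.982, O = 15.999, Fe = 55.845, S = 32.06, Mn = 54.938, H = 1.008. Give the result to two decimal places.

8.65 percentage points

First mineral: 80.946 g Al in 414.198 g formula = 19.54 wt% Al.
Second mineral: 53.964 g Al in 495.620 g formula = 10.89 wt% Al.
19.54% − 10.89% gives a difference of 8.65 percentage points.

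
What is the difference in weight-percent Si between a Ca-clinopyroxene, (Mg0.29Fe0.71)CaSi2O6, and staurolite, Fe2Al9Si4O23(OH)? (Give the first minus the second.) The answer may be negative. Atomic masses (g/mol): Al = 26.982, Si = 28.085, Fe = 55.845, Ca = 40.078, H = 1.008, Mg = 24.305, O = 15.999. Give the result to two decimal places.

First mineral: 56.170 g Si in 238.940 g formula = 23.51 wt% Si.
Second mineral: 112.340 g Si in 851.852 g formula = 13.19 wt% Si.
23.51% − 13.19% gives a difference of 10.32 percentage points.

10.32 percentage points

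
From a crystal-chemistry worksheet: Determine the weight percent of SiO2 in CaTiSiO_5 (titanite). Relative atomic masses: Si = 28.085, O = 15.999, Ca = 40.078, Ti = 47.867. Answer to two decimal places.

30.65 wt%

Molar mass of CaTiSiO_5 = 1*40.078 + 1*47.867 + 1*28.085 + 5*15.999 = 196.025 g/mol.
Each formula unit contains 1 Si, equivalent to 1/1 = 1.0000 mol SiO2.
M(SiO2) = 1×28.085 + 2×15.999 = 60.083 g/mol.
Mass of SiO2 per formula unit = 1.0000 × 60.083 = 60.083 g.
SiO2 wt% = 60.083 / 196.025 × 100 = 30.65%.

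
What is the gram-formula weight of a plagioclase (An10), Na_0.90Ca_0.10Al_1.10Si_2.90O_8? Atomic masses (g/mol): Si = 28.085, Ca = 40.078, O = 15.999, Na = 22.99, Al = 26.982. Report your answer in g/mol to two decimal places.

263.82 g/mol

Na: 0.90 × 22.99 = 20.6910
Ca: 0.10 × 40.078 = 4.0078
Al: 1.10 × 26.982 = 29.6802
Si: 2.90 × 28.085 = 81.4465
O: 8 × 15.999 = 127.9920
Summing the contributions gives the formula mass.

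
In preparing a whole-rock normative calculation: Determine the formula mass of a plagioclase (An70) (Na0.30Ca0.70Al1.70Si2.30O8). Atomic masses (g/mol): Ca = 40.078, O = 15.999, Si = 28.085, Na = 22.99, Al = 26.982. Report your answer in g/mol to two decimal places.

273.41 g/mol

Na: 0.30 × 22.99 = 6.8970
Ca: 0.70 × 40.078 = 28.0546
Al: 1.70 × 26.982 = 45.8694
Si: 2.30 × 28.085 = 64.5955
O: 8 × 15.999 = 127.9920
Summing the contributions gives the formula mass.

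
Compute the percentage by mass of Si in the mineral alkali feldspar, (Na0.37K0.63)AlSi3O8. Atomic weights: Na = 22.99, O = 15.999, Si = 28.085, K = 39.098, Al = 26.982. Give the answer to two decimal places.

Molar mass of (Na0.37K0.63)AlSi3O8: 0.37×22.99 + 0.63×39.098 + 1×26.982 + 3×28.085 + 8×15.999 = 272.367 g/mol.
Mass of Si per formula unit: 3 × 28.085 = 84.255 g.
Weight fraction Si = 84.255 / 272.367 = 0.3093.

30.93 mass %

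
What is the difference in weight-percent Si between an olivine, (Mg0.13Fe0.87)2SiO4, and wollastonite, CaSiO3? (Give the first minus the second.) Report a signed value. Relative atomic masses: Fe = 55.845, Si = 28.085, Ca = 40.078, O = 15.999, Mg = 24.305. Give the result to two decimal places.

-9.82 percentage points

Si in (Mg0.13Fe0.87)2SiO4: molar mass 195.571 g/mol; 1×28.085 = 28.085 g → 14.36 wt%.
Si in CaSiO3: molar mass 116.160 g/mol; 1×28.085 = 28.085 g → 24.18 wt%.
Difference = 14.36 − 24.18 = -9.82 percentage points.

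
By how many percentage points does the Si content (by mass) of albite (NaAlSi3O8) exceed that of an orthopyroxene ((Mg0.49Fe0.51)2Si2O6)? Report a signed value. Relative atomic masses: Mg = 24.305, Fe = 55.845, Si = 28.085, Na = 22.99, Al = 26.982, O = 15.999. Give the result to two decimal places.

M(NaAlSi3O8) = 262.219 g/mol, so wt% Si = 84.255/262.219 × 100 = 32.13%.
M((Mg0.49Fe0.51)2Si2O6) = 232.945 g/mol, so wt% Si = 56.170/232.945 × 100 = 24.11%.
32.13 − 24.11 = 8.02 pp.

8.02 percentage points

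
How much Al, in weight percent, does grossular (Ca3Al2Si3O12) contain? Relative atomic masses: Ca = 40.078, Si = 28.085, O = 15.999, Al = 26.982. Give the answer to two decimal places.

11.98 weight percent

M(Ca3Al2Si3O12) = 450.441 g/mol.
Al contributes 2 × 26.982 = 53.964 g per mole.
53.964/450.441 = 0.1198 → 11.98%.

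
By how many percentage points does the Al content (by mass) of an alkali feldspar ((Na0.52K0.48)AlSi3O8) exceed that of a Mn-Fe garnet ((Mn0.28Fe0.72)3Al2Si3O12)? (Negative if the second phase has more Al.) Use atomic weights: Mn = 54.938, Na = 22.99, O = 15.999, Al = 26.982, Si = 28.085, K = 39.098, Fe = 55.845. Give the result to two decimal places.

-0.86 percentage points

First mineral: 26.982 g Al in 269.951 g formula = 10.00 wt% Al.
Second mineral: 53.964 g Al in 496.980 g formula = 10.86 wt% Al.
10.00% − 10.86% gives a difference of -0.86 percentage points.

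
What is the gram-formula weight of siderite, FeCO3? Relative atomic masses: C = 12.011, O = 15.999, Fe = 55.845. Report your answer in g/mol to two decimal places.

Fe: 1 × 55.845 = 55.8450
C: 1 × 12.011 = 12.0110
O: 3 × 15.999 = 47.9970
Summing the contributions gives the formula mass.

115.85 g/mol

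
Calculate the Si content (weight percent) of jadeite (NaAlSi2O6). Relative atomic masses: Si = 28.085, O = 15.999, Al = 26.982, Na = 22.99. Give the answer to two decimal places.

Molar mass of NaAlSi2O6: 1·22.99 + 1·26.982 + 2·28.085 + 6·15.999 = 202.136 g/mol.
Mass of Si per formula unit: 2 × 28.085 = 56.170 g.
Weight fraction Si = 56.170 / 202.136 = 0.2779.

27.79 weight percent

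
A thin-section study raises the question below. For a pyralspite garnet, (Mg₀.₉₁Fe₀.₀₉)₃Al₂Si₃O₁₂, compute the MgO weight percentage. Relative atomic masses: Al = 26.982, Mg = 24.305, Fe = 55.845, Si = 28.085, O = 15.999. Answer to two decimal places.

M((Mg₀.₉₁Fe₀.₀₉)₃Al₂Si₃O₁₂) = 411.638 g/mol; M(MgO) = 40.304 g/mol.
Moles MgO per formula unit = 2.73 Mg ÷ 1 = 2.7300.
MgO fraction = (2.7300 × 40.304) / 411.638 = 110.030/411.638 = 0.2673.

26.73 wt%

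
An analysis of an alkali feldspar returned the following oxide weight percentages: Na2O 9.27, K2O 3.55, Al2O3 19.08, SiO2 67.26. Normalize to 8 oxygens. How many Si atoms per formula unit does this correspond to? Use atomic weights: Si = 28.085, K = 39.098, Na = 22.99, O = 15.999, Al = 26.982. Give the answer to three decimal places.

2.998 Si apfu

Na2O (M=61.979): mol = 0.14957; Na = 0.29914, O = 0.14957.
K2O (M=94.195): mol = 0.03769; K = 0.07538, O = 0.03769.
Al2O3 (M=101.961): mol = 0.18713; Al = 0.37426, O = 0.56139.
SiO2 (M=60.083): mol = 1.11945; Si = 1.11945, O = 2.23890.
ΣO = 2.98755; factor = 8/ΣO = 2.67778.
Si apfu = 1.11945 × 2.67778 = 2.998.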